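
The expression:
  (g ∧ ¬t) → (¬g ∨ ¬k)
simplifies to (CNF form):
t ∨ ¬g ∨ ¬k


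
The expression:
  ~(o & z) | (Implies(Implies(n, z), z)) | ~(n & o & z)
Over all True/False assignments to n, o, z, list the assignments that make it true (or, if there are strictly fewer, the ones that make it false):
is always true.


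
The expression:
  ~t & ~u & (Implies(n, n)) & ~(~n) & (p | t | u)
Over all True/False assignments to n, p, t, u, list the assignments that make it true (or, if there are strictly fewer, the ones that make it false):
is true only for:
  n=True, p=True, t=False, u=False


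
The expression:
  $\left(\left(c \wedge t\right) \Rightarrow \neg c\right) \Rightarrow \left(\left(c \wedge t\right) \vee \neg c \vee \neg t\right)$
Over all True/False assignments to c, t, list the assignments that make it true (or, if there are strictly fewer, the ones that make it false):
is always true.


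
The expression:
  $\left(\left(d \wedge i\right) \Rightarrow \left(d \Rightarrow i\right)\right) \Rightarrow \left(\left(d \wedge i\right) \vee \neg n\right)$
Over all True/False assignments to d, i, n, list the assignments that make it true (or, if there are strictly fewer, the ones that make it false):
is false only for:
  d=False, i=False, n=True;
  d=False, i=True, n=True;
  d=True, i=False, n=True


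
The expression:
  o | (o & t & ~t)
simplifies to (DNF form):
o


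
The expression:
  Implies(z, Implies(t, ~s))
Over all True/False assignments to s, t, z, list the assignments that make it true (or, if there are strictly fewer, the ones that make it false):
is false only for:
  s=True, t=True, z=True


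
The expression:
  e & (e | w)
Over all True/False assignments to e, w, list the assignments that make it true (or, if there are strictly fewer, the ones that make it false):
is true only for:
  e=True, w=False;
  e=True, w=True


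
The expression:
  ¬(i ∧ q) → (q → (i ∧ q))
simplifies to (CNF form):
i ∨ ¬q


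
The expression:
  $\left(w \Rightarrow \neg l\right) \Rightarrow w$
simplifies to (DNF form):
$w$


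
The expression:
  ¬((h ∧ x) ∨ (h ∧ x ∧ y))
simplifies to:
¬h ∨ ¬x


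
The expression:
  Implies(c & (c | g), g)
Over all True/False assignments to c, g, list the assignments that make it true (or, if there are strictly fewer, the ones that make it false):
is false only for:
  c=True, g=False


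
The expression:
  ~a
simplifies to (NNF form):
~a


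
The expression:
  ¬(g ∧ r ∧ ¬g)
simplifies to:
True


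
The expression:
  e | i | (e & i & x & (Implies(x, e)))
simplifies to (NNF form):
e | i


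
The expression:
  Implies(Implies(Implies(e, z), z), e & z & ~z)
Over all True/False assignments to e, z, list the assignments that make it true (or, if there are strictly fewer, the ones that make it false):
is true only for:
  e=False, z=False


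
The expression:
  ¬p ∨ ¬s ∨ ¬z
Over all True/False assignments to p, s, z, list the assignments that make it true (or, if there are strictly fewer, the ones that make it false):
is false only for:
  p=True, s=True, z=True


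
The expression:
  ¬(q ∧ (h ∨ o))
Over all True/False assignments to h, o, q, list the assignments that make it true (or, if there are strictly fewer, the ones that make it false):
is false only for:
  h=False, o=True, q=True;
  h=True, o=False, q=True;
  h=True, o=True, q=True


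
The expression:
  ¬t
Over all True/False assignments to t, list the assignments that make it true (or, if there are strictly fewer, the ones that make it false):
is true only for:
  t=False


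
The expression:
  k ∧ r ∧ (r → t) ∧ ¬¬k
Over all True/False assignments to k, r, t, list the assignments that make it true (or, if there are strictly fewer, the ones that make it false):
is true only for:
  k=True, r=True, t=True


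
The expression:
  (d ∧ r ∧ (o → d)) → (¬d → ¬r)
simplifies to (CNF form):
True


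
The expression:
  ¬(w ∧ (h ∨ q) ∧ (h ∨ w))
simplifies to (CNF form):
(¬h ∨ ¬w) ∧ (¬q ∨ ¬w)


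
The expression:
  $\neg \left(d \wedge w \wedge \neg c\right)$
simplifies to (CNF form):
$c \vee \neg d \vee \neg w$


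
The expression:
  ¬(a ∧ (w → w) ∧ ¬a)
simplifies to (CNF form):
True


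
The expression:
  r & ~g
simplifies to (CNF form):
r & ~g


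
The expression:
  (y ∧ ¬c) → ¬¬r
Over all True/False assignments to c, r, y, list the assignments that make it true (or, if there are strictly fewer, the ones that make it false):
is false only for:
  c=False, r=False, y=True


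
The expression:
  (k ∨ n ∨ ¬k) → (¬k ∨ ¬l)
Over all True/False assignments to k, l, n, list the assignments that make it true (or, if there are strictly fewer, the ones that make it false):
is false only for:
  k=True, l=True, n=False;
  k=True, l=True, n=True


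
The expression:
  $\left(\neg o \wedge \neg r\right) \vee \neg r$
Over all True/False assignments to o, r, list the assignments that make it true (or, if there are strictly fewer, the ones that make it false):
is true only for:
  o=False, r=False;
  o=True, r=False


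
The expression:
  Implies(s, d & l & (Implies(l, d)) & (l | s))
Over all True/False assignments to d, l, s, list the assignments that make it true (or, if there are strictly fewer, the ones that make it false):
is false only for:
  d=False, l=False, s=True;
  d=False, l=True, s=True;
  d=True, l=False, s=True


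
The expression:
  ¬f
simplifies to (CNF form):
¬f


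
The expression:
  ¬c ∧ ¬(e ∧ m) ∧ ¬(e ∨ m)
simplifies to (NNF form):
¬c ∧ ¬e ∧ ¬m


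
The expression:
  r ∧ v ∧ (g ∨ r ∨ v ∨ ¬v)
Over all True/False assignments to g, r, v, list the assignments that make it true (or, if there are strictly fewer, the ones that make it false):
is true only for:
  g=False, r=True, v=True;
  g=True, r=True, v=True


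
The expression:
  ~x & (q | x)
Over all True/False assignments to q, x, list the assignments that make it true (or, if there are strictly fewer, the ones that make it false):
is true only for:
  q=True, x=False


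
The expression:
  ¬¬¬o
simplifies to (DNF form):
¬o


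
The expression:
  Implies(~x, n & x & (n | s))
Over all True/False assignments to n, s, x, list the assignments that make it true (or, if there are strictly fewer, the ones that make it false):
is true only for:
  n=False, s=False, x=True;
  n=False, s=True, x=True;
  n=True, s=False, x=True;
  n=True, s=True, x=True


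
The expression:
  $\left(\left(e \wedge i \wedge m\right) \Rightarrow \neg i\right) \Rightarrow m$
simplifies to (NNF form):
$m$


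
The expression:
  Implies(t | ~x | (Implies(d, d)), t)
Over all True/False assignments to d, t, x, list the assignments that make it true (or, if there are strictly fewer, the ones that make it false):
is true only for:
  d=False, t=True, x=False;
  d=False, t=True, x=True;
  d=True, t=True, x=False;
  d=True, t=True, x=True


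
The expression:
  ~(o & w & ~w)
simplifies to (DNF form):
True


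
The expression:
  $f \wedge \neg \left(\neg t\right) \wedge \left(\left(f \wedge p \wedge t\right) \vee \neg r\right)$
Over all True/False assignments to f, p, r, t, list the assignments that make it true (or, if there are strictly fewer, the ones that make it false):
is true only for:
  f=True, p=False, r=False, t=True;
  f=True, p=True, r=False, t=True;
  f=True, p=True, r=True, t=True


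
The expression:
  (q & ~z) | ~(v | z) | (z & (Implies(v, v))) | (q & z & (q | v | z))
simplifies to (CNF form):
q | z | ~v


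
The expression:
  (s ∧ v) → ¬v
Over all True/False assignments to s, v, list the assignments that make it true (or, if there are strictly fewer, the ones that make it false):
is false only for:
  s=True, v=True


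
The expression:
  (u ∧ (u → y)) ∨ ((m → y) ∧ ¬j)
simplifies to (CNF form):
(u ∨ ¬j) ∧ (y ∨ ¬j) ∧ (y ∨ ¬m)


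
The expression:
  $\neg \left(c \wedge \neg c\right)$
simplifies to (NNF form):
$\text{True}$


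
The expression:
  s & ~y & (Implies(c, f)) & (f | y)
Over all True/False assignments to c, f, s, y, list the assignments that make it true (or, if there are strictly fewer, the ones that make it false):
is true only for:
  c=False, f=True, s=True, y=False;
  c=True, f=True, s=True, y=False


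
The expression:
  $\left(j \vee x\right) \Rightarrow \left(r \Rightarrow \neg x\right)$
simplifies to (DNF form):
$\neg r \vee \neg x$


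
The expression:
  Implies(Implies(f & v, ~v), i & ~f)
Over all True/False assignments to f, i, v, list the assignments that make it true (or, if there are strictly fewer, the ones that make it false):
is true only for:
  f=False, i=True, v=False;
  f=False, i=True, v=True;
  f=True, i=False, v=True;
  f=True, i=True, v=True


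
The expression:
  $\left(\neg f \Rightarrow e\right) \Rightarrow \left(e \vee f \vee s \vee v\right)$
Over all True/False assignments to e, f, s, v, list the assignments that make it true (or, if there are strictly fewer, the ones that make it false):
is always true.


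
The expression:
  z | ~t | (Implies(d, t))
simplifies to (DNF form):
True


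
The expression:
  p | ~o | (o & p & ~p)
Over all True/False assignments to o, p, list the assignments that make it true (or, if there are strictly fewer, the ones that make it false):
is false only for:
  o=True, p=False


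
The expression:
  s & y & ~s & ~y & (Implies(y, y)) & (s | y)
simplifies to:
False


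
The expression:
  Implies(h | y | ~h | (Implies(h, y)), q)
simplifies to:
q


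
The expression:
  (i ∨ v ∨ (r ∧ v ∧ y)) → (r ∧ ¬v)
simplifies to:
¬v ∧ (r ∨ ¬i)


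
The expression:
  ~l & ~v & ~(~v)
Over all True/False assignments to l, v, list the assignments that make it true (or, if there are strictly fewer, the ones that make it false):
is never true.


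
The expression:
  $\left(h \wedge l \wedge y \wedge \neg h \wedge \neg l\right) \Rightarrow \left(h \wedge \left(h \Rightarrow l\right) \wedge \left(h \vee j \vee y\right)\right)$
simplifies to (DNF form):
$\text{True}$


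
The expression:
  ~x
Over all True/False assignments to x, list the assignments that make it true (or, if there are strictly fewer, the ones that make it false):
is true only for:
  x=False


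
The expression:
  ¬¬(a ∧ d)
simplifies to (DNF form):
a ∧ d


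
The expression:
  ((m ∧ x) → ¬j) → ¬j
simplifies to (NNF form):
(m ∧ x) ∨ ¬j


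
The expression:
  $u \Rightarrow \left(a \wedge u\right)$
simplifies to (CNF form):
$a \vee \neg u$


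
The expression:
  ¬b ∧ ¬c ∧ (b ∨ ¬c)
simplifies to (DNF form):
¬b ∧ ¬c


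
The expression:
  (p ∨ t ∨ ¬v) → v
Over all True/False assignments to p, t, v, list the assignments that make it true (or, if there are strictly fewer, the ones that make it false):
is true only for:
  p=False, t=False, v=True;
  p=False, t=True, v=True;
  p=True, t=False, v=True;
  p=True, t=True, v=True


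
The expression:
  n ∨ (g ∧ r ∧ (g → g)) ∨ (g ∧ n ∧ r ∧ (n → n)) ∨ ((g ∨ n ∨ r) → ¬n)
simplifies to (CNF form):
True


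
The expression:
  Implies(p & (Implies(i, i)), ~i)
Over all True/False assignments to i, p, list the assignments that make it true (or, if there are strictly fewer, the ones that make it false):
is false only for:
  i=True, p=True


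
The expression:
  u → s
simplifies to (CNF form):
s ∨ ¬u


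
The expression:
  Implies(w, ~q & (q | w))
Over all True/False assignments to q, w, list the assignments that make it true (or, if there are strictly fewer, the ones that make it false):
is false only for:
  q=True, w=True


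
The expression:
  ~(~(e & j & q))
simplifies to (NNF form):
e & j & q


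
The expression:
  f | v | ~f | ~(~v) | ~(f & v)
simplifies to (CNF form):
True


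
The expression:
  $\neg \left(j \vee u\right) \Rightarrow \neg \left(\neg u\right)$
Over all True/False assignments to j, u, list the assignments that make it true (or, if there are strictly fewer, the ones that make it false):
is false only for:
  j=False, u=False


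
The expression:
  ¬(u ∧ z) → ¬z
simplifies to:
u ∨ ¬z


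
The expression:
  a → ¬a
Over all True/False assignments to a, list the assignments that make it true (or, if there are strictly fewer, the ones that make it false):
is true only for:
  a=False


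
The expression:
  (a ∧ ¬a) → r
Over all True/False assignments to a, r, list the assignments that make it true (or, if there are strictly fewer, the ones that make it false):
is always true.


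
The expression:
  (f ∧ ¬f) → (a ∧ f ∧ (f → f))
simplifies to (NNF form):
True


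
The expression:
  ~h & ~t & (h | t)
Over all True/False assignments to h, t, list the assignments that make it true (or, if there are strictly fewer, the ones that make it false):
is never true.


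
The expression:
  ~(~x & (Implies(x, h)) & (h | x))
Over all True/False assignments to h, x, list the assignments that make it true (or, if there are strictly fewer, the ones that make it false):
is false only for:
  h=True, x=False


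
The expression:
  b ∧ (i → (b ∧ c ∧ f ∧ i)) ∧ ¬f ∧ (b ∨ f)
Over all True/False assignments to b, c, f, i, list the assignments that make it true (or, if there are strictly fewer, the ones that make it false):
is true only for:
  b=True, c=False, f=False, i=False;
  b=True, c=True, f=False, i=False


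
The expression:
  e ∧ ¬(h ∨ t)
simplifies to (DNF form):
e ∧ ¬h ∧ ¬t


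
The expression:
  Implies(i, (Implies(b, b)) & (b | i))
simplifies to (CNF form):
True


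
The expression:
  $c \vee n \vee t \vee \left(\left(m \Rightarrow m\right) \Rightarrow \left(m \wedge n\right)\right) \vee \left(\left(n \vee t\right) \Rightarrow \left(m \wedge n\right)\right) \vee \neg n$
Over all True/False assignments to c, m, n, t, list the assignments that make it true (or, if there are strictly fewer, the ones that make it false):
is always true.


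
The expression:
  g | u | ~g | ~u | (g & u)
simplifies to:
True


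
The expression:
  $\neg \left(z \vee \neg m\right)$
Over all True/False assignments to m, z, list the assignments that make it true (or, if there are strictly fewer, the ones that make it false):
is true only for:
  m=True, z=False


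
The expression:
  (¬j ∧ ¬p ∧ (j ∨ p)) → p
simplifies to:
True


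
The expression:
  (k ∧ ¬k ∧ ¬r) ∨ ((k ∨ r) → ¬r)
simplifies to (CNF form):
¬r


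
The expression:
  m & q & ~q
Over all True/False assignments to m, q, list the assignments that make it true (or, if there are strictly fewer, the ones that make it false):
is never true.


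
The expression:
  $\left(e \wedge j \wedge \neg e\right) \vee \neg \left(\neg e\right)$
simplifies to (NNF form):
$e$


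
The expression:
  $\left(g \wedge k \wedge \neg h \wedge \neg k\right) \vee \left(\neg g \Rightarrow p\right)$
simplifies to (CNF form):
$g \vee p$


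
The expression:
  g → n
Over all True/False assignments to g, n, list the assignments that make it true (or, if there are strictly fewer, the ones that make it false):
is false only for:
  g=True, n=False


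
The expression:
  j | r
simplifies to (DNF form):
j | r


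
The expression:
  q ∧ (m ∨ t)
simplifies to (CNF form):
q ∧ (m ∨ t)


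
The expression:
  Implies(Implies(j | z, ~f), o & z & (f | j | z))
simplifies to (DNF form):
(f & j) | (f & z) | (o & z)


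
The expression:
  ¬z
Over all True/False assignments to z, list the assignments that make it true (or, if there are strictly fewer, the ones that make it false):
is true only for:
  z=False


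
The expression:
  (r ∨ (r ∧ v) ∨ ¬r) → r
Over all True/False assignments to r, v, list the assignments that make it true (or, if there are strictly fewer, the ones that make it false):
is true only for:
  r=True, v=False;
  r=True, v=True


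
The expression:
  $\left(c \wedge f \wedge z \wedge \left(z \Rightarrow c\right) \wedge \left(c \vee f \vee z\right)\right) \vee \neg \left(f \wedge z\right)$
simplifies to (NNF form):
$c \vee \neg f \vee \neg z$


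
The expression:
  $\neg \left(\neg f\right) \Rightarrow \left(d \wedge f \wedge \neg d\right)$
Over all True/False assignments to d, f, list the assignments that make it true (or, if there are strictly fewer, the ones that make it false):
is true only for:
  d=False, f=False;
  d=True, f=False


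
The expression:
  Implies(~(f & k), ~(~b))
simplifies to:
b | (f & k)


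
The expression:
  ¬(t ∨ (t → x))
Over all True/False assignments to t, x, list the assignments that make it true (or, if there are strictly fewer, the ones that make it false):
is never true.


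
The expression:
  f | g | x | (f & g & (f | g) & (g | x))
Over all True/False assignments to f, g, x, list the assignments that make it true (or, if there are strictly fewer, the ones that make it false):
is false only for:
  f=False, g=False, x=False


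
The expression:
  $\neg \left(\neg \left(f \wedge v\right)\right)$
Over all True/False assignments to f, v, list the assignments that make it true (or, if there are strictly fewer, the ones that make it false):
is true only for:
  f=True, v=True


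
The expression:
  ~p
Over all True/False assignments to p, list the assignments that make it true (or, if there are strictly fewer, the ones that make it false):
is true only for:
  p=False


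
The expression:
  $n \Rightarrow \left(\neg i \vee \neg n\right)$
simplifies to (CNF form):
$\neg i \vee \neg n$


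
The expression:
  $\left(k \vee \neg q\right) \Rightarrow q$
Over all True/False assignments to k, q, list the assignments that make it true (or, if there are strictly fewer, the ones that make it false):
is true only for:
  k=False, q=True;
  k=True, q=True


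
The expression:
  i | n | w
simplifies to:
i | n | w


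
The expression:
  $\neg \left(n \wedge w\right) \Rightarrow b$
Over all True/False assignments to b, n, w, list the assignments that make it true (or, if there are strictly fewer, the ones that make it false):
is false only for:
  b=False, n=False, w=False;
  b=False, n=False, w=True;
  b=False, n=True, w=False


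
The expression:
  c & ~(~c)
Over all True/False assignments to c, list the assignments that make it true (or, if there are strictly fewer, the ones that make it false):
is true only for:
  c=True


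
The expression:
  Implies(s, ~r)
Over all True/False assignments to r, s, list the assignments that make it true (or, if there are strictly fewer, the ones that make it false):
is false only for:
  r=True, s=True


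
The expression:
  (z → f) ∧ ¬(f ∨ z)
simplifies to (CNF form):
¬f ∧ ¬z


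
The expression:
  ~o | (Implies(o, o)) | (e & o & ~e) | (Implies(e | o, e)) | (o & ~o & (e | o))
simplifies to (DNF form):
True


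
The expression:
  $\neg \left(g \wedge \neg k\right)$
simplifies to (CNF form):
$k \vee \neg g$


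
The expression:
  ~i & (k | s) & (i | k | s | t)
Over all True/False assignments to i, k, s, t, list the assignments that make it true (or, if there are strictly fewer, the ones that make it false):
is true only for:
  i=False, k=False, s=True, t=False;
  i=False, k=False, s=True, t=True;
  i=False, k=True, s=False, t=False;
  i=False, k=True, s=False, t=True;
  i=False, k=True, s=True, t=False;
  i=False, k=True, s=True, t=True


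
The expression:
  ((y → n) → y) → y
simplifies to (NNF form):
True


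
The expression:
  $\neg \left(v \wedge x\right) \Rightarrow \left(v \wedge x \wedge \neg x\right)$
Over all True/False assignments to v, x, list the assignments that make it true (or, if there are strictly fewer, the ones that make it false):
is true only for:
  v=True, x=True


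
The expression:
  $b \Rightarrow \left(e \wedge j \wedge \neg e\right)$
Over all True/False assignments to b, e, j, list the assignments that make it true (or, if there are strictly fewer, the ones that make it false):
is true only for:
  b=False, e=False, j=False;
  b=False, e=False, j=True;
  b=False, e=True, j=False;
  b=False, e=True, j=True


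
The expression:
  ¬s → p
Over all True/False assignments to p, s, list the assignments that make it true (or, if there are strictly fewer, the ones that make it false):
is false only for:
  p=False, s=False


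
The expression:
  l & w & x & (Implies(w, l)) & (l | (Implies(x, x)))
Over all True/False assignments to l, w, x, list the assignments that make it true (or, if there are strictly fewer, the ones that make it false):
is true only for:
  l=True, w=True, x=True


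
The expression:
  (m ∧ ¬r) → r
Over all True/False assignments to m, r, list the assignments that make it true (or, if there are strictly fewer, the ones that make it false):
is false only for:
  m=True, r=False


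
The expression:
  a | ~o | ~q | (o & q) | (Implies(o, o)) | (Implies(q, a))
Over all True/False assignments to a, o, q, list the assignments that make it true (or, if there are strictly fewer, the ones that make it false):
is always true.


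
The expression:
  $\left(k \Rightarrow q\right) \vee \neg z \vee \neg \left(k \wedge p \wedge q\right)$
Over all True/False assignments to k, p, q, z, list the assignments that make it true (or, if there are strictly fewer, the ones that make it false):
is always true.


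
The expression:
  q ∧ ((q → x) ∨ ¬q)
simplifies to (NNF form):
q ∧ x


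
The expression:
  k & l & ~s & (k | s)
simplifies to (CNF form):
k & l & ~s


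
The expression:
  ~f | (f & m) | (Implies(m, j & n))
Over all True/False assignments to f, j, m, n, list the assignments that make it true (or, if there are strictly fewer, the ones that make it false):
is always true.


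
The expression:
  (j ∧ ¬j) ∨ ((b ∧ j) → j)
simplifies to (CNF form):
True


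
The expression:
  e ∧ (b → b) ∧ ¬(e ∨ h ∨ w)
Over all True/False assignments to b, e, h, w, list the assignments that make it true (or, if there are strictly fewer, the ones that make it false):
is never true.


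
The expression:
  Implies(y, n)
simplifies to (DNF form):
n | ~y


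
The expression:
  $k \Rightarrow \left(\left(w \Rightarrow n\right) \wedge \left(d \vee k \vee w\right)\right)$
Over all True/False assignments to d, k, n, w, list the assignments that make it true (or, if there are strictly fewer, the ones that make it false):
is false only for:
  d=False, k=True, n=False, w=True;
  d=True, k=True, n=False, w=True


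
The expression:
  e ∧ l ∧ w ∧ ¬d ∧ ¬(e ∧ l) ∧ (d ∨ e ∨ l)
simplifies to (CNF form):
False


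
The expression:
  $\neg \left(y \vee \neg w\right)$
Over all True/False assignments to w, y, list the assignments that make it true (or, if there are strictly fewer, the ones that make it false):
is true only for:
  w=True, y=False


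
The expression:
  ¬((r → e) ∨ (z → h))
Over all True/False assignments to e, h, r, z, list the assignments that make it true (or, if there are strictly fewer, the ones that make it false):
is true only for:
  e=False, h=False, r=True, z=True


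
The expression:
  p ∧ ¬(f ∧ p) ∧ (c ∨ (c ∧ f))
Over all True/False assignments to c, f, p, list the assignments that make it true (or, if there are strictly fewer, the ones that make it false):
is true only for:
  c=True, f=False, p=True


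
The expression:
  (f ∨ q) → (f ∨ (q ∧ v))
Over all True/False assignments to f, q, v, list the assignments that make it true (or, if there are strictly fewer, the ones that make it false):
is false only for:
  f=False, q=True, v=False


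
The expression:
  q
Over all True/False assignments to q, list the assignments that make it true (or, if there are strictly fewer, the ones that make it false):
is true only for:
  q=True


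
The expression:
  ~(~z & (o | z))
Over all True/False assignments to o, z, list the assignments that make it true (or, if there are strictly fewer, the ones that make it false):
is false only for:
  o=True, z=False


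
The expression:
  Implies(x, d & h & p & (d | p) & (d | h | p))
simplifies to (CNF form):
(d | ~x) & (h | ~x) & (p | ~x)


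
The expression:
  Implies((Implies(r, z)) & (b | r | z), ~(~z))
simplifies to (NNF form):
r | z | ~b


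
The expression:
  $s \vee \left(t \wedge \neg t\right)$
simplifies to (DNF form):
$s$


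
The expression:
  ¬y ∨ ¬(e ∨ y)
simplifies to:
¬y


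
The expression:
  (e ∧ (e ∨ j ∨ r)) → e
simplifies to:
True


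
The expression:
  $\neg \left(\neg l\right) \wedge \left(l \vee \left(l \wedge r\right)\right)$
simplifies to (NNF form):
$l$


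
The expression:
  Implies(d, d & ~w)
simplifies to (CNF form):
~d | ~w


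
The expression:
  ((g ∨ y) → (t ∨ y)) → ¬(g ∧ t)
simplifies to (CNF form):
¬g ∨ ¬t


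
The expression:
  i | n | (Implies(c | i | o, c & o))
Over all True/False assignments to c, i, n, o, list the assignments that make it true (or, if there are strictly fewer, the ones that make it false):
is false only for:
  c=False, i=False, n=False, o=True;
  c=True, i=False, n=False, o=False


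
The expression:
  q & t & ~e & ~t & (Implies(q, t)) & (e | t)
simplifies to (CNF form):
False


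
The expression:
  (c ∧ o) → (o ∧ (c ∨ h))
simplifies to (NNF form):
True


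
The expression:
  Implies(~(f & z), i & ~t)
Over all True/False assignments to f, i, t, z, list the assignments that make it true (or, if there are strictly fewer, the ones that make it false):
is true only for:
  f=False, i=True, t=False, z=False;
  f=False, i=True, t=False, z=True;
  f=True, i=False, t=False, z=True;
  f=True, i=False, t=True, z=True;
  f=True, i=True, t=False, z=False;
  f=True, i=True, t=False, z=True;
  f=True, i=True, t=True, z=True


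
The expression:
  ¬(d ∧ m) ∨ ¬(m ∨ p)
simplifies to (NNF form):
¬d ∨ ¬m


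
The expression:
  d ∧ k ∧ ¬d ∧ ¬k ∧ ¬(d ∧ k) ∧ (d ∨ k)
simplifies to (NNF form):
False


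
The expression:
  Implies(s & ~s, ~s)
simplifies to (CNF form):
True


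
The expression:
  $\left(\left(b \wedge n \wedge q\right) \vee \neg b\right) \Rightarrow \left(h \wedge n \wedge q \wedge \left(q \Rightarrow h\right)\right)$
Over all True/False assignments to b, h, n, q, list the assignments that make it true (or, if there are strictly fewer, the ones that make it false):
is true only for:
  b=False, h=True, n=True, q=True;
  b=True, h=False, n=False, q=False;
  b=True, h=False, n=False, q=True;
  b=True, h=False, n=True, q=False;
  b=True, h=True, n=False, q=False;
  b=True, h=True, n=False, q=True;
  b=True, h=True, n=True, q=False;
  b=True, h=True, n=True, q=True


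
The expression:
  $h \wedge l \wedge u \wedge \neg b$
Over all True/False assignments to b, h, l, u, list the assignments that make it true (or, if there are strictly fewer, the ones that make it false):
is true only for:
  b=False, h=True, l=True, u=True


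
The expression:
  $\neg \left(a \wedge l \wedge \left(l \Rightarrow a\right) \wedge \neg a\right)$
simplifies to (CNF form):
$\text{True}$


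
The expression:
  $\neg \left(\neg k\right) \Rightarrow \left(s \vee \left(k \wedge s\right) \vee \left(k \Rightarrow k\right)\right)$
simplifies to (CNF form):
$\text{True}$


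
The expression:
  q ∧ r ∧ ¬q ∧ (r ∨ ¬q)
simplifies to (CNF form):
False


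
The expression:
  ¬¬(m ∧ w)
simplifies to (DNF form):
m ∧ w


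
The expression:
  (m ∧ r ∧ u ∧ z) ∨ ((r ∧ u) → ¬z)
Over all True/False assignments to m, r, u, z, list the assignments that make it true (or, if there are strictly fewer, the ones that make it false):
is false only for:
  m=False, r=True, u=True, z=True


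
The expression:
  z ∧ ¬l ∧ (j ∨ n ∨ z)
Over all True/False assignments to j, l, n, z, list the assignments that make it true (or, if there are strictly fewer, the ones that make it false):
is true only for:
  j=False, l=False, n=False, z=True;
  j=False, l=False, n=True, z=True;
  j=True, l=False, n=False, z=True;
  j=True, l=False, n=True, z=True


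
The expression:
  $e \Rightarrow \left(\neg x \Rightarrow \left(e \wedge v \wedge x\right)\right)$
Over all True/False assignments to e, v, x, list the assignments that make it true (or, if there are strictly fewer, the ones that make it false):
is false only for:
  e=True, v=False, x=False;
  e=True, v=True, x=False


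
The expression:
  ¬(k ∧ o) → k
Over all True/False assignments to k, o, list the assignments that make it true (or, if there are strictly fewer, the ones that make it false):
is true only for:
  k=True, o=False;
  k=True, o=True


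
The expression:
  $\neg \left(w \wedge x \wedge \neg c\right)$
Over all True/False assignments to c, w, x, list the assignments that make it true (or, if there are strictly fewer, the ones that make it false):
is false only for:
  c=False, w=True, x=True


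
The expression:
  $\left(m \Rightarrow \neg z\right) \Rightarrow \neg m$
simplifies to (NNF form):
$z \vee \neg m$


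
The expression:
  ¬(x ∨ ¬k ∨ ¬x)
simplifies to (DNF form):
False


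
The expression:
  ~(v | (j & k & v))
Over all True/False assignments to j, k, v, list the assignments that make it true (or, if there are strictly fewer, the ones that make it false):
is true only for:
  j=False, k=False, v=False;
  j=False, k=True, v=False;
  j=True, k=False, v=False;
  j=True, k=True, v=False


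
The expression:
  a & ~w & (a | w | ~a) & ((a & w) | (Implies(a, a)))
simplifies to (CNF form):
a & ~w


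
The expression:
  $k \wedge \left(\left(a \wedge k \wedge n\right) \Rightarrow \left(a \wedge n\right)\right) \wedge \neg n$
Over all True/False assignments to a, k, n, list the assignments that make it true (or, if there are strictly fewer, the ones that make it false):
is true only for:
  a=False, k=True, n=False;
  a=True, k=True, n=False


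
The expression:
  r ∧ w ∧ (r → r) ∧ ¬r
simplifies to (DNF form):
False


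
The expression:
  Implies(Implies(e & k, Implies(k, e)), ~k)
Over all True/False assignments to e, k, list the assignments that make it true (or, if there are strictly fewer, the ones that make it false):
is true only for:
  e=False, k=False;
  e=True, k=False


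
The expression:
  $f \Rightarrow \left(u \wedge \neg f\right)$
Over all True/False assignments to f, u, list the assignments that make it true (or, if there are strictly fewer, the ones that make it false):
is true only for:
  f=False, u=False;
  f=False, u=True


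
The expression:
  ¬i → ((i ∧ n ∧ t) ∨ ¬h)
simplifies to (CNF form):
i ∨ ¬h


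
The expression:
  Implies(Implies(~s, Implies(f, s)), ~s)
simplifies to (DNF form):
~s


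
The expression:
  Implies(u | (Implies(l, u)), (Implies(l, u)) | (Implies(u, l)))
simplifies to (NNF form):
True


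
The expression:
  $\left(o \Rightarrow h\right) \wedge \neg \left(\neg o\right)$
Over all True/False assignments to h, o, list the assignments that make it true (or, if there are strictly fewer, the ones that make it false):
is true only for:
  h=True, o=True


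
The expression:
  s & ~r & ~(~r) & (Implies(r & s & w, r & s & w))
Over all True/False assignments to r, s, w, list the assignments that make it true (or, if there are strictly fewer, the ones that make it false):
is never true.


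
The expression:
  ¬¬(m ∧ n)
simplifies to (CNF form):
m ∧ n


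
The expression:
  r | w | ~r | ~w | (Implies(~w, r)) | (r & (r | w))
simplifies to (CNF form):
True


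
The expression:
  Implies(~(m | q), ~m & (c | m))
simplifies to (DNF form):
c | m | q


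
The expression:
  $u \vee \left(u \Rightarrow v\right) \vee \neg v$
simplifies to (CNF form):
$\text{True}$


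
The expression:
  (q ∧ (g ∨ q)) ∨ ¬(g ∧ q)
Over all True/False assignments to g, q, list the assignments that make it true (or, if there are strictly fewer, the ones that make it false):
is always true.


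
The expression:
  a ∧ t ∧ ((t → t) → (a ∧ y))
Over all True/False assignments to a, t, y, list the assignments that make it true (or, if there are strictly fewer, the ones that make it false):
is true only for:
  a=True, t=True, y=True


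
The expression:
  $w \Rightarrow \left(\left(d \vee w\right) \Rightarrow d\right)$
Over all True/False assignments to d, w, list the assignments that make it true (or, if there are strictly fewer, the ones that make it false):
is false only for:
  d=False, w=True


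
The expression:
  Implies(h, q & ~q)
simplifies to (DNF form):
~h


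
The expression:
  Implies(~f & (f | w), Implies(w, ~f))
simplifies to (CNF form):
True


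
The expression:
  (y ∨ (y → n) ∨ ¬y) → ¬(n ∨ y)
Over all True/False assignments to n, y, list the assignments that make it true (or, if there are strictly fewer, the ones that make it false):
is true only for:
  n=False, y=False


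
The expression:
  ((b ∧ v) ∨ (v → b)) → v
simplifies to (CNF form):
v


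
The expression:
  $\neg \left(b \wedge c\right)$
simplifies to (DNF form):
$\neg b \vee \neg c$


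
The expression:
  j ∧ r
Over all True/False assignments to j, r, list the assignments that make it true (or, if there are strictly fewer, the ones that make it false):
is true only for:
  j=True, r=True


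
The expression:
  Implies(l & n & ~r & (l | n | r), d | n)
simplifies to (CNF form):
True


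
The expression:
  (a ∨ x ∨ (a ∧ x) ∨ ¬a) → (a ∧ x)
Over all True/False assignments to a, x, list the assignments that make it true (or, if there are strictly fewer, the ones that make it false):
is true only for:
  a=True, x=True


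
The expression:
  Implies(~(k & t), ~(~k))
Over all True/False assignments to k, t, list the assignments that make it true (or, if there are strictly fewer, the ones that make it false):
is true only for:
  k=True, t=False;
  k=True, t=True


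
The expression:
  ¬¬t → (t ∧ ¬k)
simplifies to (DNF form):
¬k ∨ ¬t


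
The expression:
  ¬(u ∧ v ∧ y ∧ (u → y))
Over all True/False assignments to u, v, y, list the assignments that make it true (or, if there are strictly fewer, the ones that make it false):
is false only for:
  u=True, v=True, y=True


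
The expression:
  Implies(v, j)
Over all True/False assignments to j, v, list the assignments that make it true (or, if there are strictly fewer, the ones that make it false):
is false only for:
  j=False, v=True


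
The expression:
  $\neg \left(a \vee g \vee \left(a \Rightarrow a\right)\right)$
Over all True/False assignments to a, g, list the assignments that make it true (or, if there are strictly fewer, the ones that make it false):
is never true.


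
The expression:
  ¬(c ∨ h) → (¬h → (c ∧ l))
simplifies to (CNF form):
c ∨ h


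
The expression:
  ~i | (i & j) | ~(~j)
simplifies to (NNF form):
j | ~i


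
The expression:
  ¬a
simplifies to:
¬a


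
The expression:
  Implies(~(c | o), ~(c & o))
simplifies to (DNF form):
True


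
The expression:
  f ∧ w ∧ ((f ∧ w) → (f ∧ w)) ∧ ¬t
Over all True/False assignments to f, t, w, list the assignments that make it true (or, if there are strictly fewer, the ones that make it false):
is true only for:
  f=True, t=False, w=True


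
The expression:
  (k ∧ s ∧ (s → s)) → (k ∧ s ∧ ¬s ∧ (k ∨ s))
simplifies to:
¬k ∨ ¬s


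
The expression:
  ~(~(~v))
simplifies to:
~v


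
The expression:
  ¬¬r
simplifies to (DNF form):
r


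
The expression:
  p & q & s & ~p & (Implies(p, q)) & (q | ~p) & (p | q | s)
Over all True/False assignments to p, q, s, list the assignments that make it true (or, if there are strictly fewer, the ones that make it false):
is never true.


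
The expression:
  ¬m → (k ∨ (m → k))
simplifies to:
True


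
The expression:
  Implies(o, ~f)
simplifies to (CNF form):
~f | ~o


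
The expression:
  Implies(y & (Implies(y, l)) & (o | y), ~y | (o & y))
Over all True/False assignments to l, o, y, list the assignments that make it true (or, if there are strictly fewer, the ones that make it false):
is false only for:
  l=True, o=False, y=True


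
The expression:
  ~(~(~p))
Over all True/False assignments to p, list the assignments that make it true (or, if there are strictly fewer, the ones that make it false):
is true only for:
  p=False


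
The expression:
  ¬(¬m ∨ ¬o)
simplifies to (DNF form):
m ∧ o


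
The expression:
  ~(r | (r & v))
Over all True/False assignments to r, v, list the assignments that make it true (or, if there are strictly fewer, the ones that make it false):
is true only for:
  r=False, v=False;
  r=False, v=True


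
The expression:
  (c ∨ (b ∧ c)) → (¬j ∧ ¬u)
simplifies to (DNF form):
(¬j ∧ ¬u) ∨ ¬c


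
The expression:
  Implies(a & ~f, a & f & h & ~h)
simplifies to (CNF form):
f | ~a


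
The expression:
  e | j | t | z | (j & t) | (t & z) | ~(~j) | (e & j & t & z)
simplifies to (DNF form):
e | j | t | z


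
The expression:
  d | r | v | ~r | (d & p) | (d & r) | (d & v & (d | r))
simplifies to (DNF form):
True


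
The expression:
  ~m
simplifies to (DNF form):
~m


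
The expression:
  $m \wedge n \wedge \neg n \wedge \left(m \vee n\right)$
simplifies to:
$\text{False}$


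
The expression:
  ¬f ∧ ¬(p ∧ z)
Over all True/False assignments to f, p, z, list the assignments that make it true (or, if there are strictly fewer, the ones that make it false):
is true only for:
  f=False, p=False, z=False;
  f=False, p=False, z=True;
  f=False, p=True, z=False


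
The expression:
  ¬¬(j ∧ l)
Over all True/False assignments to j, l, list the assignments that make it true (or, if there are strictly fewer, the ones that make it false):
is true only for:
  j=True, l=True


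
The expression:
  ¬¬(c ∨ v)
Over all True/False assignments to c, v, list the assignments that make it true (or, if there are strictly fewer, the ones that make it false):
is false only for:
  c=False, v=False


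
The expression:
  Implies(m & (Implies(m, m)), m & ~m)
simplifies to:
~m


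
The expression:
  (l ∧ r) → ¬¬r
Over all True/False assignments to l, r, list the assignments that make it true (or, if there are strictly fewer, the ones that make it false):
is always true.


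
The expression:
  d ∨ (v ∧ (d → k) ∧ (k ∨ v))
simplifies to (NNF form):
d ∨ v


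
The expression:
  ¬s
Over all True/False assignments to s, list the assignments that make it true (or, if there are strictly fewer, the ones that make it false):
is true only for:
  s=False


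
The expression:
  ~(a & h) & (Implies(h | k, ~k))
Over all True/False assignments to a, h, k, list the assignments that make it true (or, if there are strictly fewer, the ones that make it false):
is true only for:
  a=False, h=False, k=False;
  a=False, h=True, k=False;
  a=True, h=False, k=False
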